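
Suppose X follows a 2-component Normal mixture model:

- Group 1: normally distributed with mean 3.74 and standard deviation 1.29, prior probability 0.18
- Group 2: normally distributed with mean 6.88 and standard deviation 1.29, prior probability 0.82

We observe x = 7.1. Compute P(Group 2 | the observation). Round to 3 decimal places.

0.993

The responsibility of component k is π_k f_k(x) divided by Σ_j π_j f_j(x).
Normal densities:
  p_1 = (1/(1.29·√(2π)))·exp(−(7.1−3.74)²/(2·1.29²)) = 0.309258·exp(-3.39210) = 0.0104028
  p_2 = (1/(1.29·√(2π)))·exp(−(7.1−6.88)²/(2·1.29²)) = 0.309258·exp(-0.01454) = 0.304793
Prior × likelihood for each component:
  π_1·p_1 = 0.18 × 0.0104028 = 0.0018725
  π_2·p_2 = 0.82 × 0.304793 = 0.24993
Denominator: 0.0018725 + 0.24993 = 0.251803
So the posterior for Group 2 is 0.24993 / 0.251803 ≈ 0.993.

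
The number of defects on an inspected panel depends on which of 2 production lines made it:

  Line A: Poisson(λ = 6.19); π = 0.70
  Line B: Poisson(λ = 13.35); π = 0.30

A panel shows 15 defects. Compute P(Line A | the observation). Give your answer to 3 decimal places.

Apply Bayes' rule: the posterior for each component is proportional to its prior times its likelihood at x.
Poisson probabilities:
  f_A = e^(−6.19)·6.19^15/15! = 0.00117646
  f_B = e^(−13.35)·13.35^15/15! = 0.0928727
Weight by the priors:
  π_A·f_A = 0.70 × 0.00117646 = 0.000823522
  π_B·f_B = 0.30 × 0.0928727 = 0.0278618
Denominator: 0.000823522 + 0.0278618 = 0.0286853
P(Line A | 15 defects) ≈ 0.029

0.029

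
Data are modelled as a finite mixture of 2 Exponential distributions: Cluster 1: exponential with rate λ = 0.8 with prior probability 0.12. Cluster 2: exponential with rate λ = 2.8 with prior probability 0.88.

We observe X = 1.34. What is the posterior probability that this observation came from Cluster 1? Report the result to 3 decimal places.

0.362

Posterior ∝ prior × likelihood, so P(k | x) ∝ w_k f_k(x); normalise over all components.
Exponential densities:
  f_1 = 0.273859
  f_2 = 0.0657181
Prior × likelihood for each component:
  w_1·f_1 = 0.12 × 0.273859 = 0.032863
  w_2·f_2 = 0.88 × 0.0657181 = 0.0578319
Sum: 0.032863 + 0.0578319 = 0.090695
P(Cluster 1 | x) ≈ 0.362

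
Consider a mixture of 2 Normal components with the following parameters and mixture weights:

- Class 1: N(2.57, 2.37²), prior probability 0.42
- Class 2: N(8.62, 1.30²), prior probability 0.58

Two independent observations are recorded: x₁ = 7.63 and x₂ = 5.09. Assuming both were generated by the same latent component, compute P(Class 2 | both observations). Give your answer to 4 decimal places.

P(component k | x) = π_k·f_k(x) / marginal(x), where marginal(x) = Σ_j π_j·f_j(x).
Since both observations come from the same component, the likelihood for component k is f_k(x₁)·f_k(x₂).
  f_1 = [(1/(2.37·√(2π)))·exp(−(7.63−2.57)²/(2·2.37²)) = 0.168330·exp(-2.27916) = 0.017232] × [0.095644] = 0.00164814
  f_2 = [(1/(1.30·√(2π)))·exp(−(7.63−8.62)²/(2·1.30²)) = 0.306879·exp(-0.28997) = 0.229633] × [0.00768904] = 0.00176566
Prior × likelihood for each component:
  π_1·f_1 = 0.42 × 0.00164814 = 0.000692218
  π_2·f_2 = 0.58 × 0.00176566 = 0.00102408
Normaliser: 0.000692218 + 0.00102408 = 0.0017163
So the posterior for Class 2 is 0.00102408 / 0.0017163 ≈ 0.5967.

0.5967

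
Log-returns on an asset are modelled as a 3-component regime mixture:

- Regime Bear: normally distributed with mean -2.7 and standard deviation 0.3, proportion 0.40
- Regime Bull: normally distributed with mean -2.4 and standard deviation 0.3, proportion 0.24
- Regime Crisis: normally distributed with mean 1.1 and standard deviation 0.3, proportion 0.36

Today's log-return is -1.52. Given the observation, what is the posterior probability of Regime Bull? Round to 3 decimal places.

0.949

Posterior ∝ prior × likelihood, so P(k | x) ∝ π_k f_k(x); normalise over all components.
Evaluate each component's likelihood at the observed value:
  p_Bear = (1/(0.3·√(2π)))·exp(−(-1.52−-2.7)²/(2·0.3²)) = 1.329808·exp(-7.73556) = 0.000581139
  p_Bull = (1/(0.3·√(2π)))·exp(−(-1.52−-2.4)²/(2·0.3²)) = 1.329808·exp(-4.30222) = 0.0180035
  p_Crisis = (1/(0.3·√(2π)))·exp(−(-1.52−1.1)²/(2·0.3²)) = 1.329808·exp(-38.13556) = 3.64525e-17
Unnormalised posteriors:
  π_Bear·p_Bear = 0.40 × 0.000581139 = 0.000232455
  π_Bull·p_Bull = 0.24 × 0.0180035 = 0.00432084
  π_Crisis·p_Crisis = 0.36 × 3.64525e-17 = 1.31229e-17
Denominator: 0.000232455 + 0.00432084 + 1.31229e-17 = 0.0045533
So the posterior for Regime Bull is 0.00432084 / 0.0045533 ≈ 0.949.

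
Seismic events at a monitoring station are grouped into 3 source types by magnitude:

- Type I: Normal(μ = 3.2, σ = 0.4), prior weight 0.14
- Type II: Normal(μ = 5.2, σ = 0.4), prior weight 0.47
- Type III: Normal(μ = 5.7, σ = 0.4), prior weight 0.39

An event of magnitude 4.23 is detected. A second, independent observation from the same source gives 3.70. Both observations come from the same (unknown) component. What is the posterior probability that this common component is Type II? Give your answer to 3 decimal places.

0.009

By Bayes' theorem, P(k | x) = π_k f_k(x) / Σ_j π_j f_j(x).
Since both observations come from the same component, the likelihood for component k is f_k(x₁)·f_k(x₂).
  f_I = [0.0362266] × [0.456623] = 0.0165419
  f_II = [0.0527095] × [0.000881489] = 4.64628e-05
  f_III = [0.0011645] × [3.7168e-06] = 4.32823e-09
Multiply by the mixture weights:
  π_I·f_I = 0.14 × 0.0165419 = 0.00231587
  π_II·f_II = 0.47 × 4.64628e-05 = 2.18375e-05
  π_III·f_III = 0.39 × 4.32823e-09 = 1.68801e-09
Evidence: 0.00231587 + 2.18375e-05 + 1.68801e-09 = 0.00233771
P(Type II | x) ≈ 0.009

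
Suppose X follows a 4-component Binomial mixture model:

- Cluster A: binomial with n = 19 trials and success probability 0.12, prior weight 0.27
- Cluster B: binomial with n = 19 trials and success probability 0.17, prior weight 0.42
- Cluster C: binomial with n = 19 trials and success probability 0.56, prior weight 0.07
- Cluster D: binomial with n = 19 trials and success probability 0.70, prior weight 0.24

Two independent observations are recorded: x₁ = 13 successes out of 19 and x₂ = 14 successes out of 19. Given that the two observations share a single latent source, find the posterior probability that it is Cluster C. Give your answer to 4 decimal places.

Posterior ∝ prior × likelihood, so P(k | x) ∝ w_k f_k(x); normalise over all components.
Since both observations come from the same component, the likelihood for component k is f_k(x₁)·f_k(x₂).
  p_A = [C(19,13)·0.12^13·0.88^6 = 27132·1.06993e-12·0.464404 = 1.34814e-08] × [7.87872e-10] = 1.06216e-17
  p_B = [C(19,13)·0.17^13·0.83^6 = 27132·9.90458e-11·0.32694 = 8.7859e-07] × [7.71224e-08] = 6.7759e-14
  p_C = [C(19,13)·0.56^13·0.44^6 = 27132·0.000532653·0.00725631 = 0.104868] × [0.0572006] = 0.0059985
  p_D = [C(19,13)·0.70^13·0.30^6 = 27132·0.0096889·0.000729 = 0.191639] × [0.191639] = 0.0367255
Prior × likelihood for each component:
  w_A·p_A = 0.27 × 1.06216e-17 = 2.86783e-18
  w_B·p_B = 0.42 × 6.7759e-14 = 2.84588e-14
  w_C·p_C = 0.07 × 0.0059985 = 0.000419895
  w_D·p_D = 0.24 × 0.0367255 = 0.00881412
Normaliser: 2.86783e-18 + 2.84588e-14 + 0.000419895 + 0.00881412 = 0.00923402
So the posterior for Cluster C is 0.000419895 / 0.00923402 ≈ 0.0455.

0.0455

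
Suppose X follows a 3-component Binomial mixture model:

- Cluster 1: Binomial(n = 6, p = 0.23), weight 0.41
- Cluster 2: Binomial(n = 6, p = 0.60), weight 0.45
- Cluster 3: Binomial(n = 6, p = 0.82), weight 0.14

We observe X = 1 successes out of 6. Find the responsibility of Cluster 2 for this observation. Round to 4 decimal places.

0.0977

Apply Bayes' rule: the posterior for each component is proportional to its prior times its likelihood at x.
Binomial probabilities:
  L_1 = C(6,1)·0.23^1·0.77^5 = 6·0.23·0.270678 = 0.373536
  L_2 = C(6,1)·0.60^1·0.40^5 = 6·0.6·0.01024 = 0.036864
  L_3 = C(6,1)·0.82^1·0.18^5 = 6·0.82·0.000188957 = 0.000929667
Weight by the priors:
  π_1·L_1 = 0.41 × 0.373536 = 0.15315
  π_2·L_2 = 0.45 × 0.036864 = 0.0165888
  π_3·L_3 = 0.14 × 0.000929667 = 0.000130153
Normaliser: 0.15315 + 0.0165888 + 0.000130153 = 0.169869
P(Cluster 2 | x) ≈ 0.0977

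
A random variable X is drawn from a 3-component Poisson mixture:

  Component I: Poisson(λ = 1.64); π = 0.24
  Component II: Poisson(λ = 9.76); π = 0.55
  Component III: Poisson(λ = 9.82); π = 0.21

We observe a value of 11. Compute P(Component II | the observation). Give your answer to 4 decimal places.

Apply Bayes' rule: the posterior for each component is proportional to its prior times its likelihood at x.
Evaluate each component's likelihood at the observed value:
  p_I = e^(−1.64)·1.64^11/11! = 1.12172e-06
  p_II = e^(−9.76)·9.76^11/11! = 0.110682
  p_III = e^(−9.82)·9.82^11/11! = 0.111506
Weight by the priors:
  π_I·p_I = 0.24 × 1.12172e-06 = 2.69212e-07
  π_II·p_II = 0.55 × 0.110682 = 0.0608753
  π_III·p_III = 0.21 × 0.111506 = 0.0234163
Denominator: 2.69212e-07 + 0.0608753 + 0.0234163 = 0.0842918
So the posterior for Component II is 0.0608753 / 0.0842918 ≈ 0.7222.

0.7222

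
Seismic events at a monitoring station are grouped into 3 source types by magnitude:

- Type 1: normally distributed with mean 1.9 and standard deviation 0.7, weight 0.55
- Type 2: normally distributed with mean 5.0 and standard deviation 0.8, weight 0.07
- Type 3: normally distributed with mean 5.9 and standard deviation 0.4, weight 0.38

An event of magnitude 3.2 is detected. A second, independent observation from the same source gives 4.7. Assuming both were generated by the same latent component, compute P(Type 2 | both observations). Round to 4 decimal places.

0.9918

The responsibility of component k is π_k f_k(x) divided by Σ_j π_j f_j(x).
Since both observations come from the same component, the likelihood for component k is f_k(x₁)·f_k(x₂).
  p_1 = [(1/(0.7·√(2π)))·exp(−(3.2−1.9)²/(2·0.7²)) = 0.569918·exp(-1.72449) = 0.101596] × [0.000191186] = 1.94237e-05
  p_2 = [(1/(0.8·√(2π)))·exp(−(3.2−5.0)²/(2·0.8²)) = 0.498678·exp(-2.53125) = 0.0396746] × [0.464819] = 0.0184415
  p_3 = [(1/(0.4·√(2π)))·exp(−(3.2−5.9)²/(2·0.4²)) = 0.997356·exp(-22.78125) = 1.27373e-10] × [0.0110796] = 1.41125e-12
Weight by the priors:
  π_1·p_1 = 0.55 × 1.94237e-05 = 1.0683e-05
  π_2·p_2 = 0.07 × 0.0184415 = 0.0012909
  π_3·p_3 = 0.38 × 1.41125e-12 = 5.36275e-13
Sum: 1.0683e-05 + 0.0012909 + 5.36275e-13 = 0.00130159
So the posterior for Type 2 is 0.0012909 / 0.00130159 ≈ 0.9918.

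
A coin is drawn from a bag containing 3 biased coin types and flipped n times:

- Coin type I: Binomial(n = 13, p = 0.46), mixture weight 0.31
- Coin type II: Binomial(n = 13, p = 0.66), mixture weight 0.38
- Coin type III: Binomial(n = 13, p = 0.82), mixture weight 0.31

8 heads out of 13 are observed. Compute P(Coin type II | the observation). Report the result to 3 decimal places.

Apply Bayes' rule: the posterior for each component is proportional to its prior times its likelihood at x.
Evaluate each component's likelihood at the observed value:
  f_I = C(13,8)·0.46^8·0.54^5 = 1287·0.00200476·0.0459165 = 0.11847
  f_II = C(13,8)·0.66^8·0.34^5 = 1287·0.0360041·0.00454354 = 0.210535
  f_III = C(13,8)·0.82^8·0.18^5 = 1287·0.204414·0.000188957 = 0.0497109
Unnormalised posteriors:
  P(Z=I)·f_I = 0.31 × 0.11847 = 0.0367258
  P(Z=II)·f_II = 0.38 × 0.210535 = 0.0800034
  P(Z=III)·f_III = 0.31 × 0.0497109 = 0.0154104
Sum: 0.0367258 + 0.0800034 + 0.0154104 = 0.13214
So the posterior for Coin type II is 0.0800034 / 0.13214 ≈ 0.605.

0.605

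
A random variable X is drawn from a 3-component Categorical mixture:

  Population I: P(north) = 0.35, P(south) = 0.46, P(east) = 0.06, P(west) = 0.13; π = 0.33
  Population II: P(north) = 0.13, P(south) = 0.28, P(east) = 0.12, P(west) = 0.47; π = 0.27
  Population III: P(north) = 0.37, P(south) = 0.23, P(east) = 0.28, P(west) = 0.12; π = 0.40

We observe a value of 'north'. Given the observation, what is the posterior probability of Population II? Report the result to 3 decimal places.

Posterior ∝ prior × likelihood, so P(k | x) ∝ π_k f_k(x); normalise over all components.
Evaluate each component's likelihood at the observed value:
  L_I = 0.35
  L_II = 0.13
  L_III = 0.37
Prior × likelihood for each component:
  π_I·L_I = 0.33 × 0.35 = 0.1155
  π_II·L_II = 0.27 × 0.13 = 0.0351
  π_III·L_III = 0.40 × 0.37 = 0.148
Evidence: 0.1155 + 0.0351 + 0.148 = 0.2986
Responsibility of Population II: 0.0351 / 0.2986 ≈ 0.118

0.118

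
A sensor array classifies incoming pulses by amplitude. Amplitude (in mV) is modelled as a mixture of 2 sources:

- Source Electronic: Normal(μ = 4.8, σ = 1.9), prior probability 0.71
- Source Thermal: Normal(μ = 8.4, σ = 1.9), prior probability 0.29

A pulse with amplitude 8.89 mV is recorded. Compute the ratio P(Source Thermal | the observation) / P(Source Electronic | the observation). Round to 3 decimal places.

4.008

Posterior odds = (π_i f_i(x)) / (π_j f_j(x)); the normalising sum cancels.
Normal densities:
  f_Electronic = (1/(1.9·√(2π)))·exp(−(8.89−4.8)²/(2·1.9²)) = 0.209970·exp(-2.31691) = 0.0206983
  f_Thermal = (1/(1.9·√(2π)))·exp(−(8.89−8.4)²/(2·1.9²)) = 0.209970·exp(-0.03325) = 0.203102
0.0588996 / 0.0146958 ≈ 4.008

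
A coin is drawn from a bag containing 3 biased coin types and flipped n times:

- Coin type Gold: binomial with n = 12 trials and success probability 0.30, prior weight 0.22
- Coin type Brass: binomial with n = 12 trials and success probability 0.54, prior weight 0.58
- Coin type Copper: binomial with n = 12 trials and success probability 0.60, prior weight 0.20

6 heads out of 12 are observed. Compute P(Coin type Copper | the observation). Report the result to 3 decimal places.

P(component k | x) = π_k·f_k(x) / marginal(x), where marginal(x) = Σ_j π_j·f_j(x).
Evaluate each component's likelihood at the observed value:
  L_Gold = C(12,6)·0.30^6·0.70^6 = 924·0.000729·0.117649 = 0.0792479
  L_Brass = C(12,6)·0.54^6·0.46^6 = 924·0.0247949·0.0094743 = 0.217061
  L_Copper = C(12,6)·0.60^6·0.40^6 = 924·0.046656·0.004096 = 0.176579
Weight by the priors:
  π_Gold·L_Gold = 0.22 × 0.0792479 = 0.0174345
  π_Brass·L_Brass = 0.58 × 0.217061 = 0.125895
  π_Copper·L_Copper = 0.20 × 0.176579 = 0.0353158
Evidence: 0.0174345 + 0.125895 + 0.0353158 = 0.178646
P(Coin type Copper | x) ≈ 0.198

0.198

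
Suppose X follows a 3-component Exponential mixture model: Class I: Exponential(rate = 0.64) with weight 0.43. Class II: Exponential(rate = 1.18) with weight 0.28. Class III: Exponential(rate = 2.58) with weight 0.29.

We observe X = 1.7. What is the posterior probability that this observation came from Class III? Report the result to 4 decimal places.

P(component k | x) = π_k·f_k(x) / marginal(x), where marginal(x) = Σ_j π_j·f_j(x).
Component likelihoods at x = 1.7:
  L_I = 0.64·e^(−0.64·1.7) = 0.64·e^(−1.0880) = 0.215609
  L_II = 1.18·e^(−1.18·1.7) = 1.18·e^(−2.0060) = 0.15874
  L_III = 2.58·e^(−2.58·1.7) = 2.58·e^(−4.3860) = 0.0321221
Prior × likelihood for each component:
  π_I·L_I = 0.43 × 0.215609 = 0.092712
  π_II·L_II = 0.28 × 0.15874 = 0.0444473
  π_III·L_III = 0.29 × 0.0321221 = 0.00931541
Denominator: 0.092712 + 0.0444473 + 0.00931541 = 0.146475
P(Class III | data) ≈ 0.0636

0.0636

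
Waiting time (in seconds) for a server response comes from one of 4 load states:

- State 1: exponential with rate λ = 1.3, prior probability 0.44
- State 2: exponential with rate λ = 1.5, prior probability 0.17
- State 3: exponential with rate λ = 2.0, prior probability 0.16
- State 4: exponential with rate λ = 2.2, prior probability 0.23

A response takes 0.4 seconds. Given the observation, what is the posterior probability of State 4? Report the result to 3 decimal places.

The responsibility of component k is P(Z=k) f_k(x) divided by Σ_j P(Z=j) f_j(x).
Evaluate each component's likelihood at the observed value:
  L_1 = 1.3·e^(−1.3·0.4) = 1.3·e^(−0.5200) = 0.772877
  L_2 = 1.5·e^(−1.5·0.4) = 1.5·e^(−0.6000) = 0.823217
  L_3 = 2.0·e^(−2.0·0.4) = 2.0·e^(−0.8000) = 0.898658
  L_4 = 2.2·e^(−2.2·0.4) = 2.2·e^(−0.8800) = 0.912522
Multiply by the mixture weights:
  P(Z=1)·L_1 = 0.44 × 0.772877 = 0.340066
  P(Z=2)·L_2 = 0.17 × 0.823217 = 0.139947
  P(Z=3)·L_3 = 0.16 × 0.898658 = 0.143785
  P(Z=4)·L_4 = 0.23 × 0.912522 = 0.20988
Denominator: 0.340066 + 0.139947 + 0.143785 + 0.20988 = 0.833678
So the posterior for State 4 is 0.20988 / 0.833678 ≈ 0.252.

0.252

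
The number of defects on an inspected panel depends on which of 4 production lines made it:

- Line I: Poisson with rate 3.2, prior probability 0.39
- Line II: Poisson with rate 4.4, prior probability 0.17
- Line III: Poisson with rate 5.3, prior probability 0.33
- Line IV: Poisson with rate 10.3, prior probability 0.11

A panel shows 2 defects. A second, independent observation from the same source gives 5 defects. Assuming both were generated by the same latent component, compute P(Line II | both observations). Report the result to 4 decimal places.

P(component k | x) = π_k·f_k(x) / marginal(x), where marginal(x) = Σ_j π_j·f_j(x).
Since both observations come from the same component, the likelihood for component k is f_k(x₁)·f_k(x₂).
  p_I = [e^(−3.2)·3.2^2/2! = 0.208702] × [0.113979] = 0.0237878
  p_II = [e^(−4.4)·4.4^2/2! = 0.118845] × [0.168728] = 0.0200524
  p_III = [e^(−5.3)·5.3^2/2! = 0.0701069] × [0.173955] = 0.0121955
  p_IV = [e^(−10.3)·10.3^2/2! = 0.00178407] × [0.0324916] = 5.79673e-05
Multiply by the mixture weights:
  π_I·p_I = 0.39 × 0.0237878 = 0.00927723
  π_II·p_II = 0.17 × 0.0200524 = 0.00340891
  π_III·p_III = 0.33 × 0.0121955 = 0.0040245
  π_IV·p_IV = 0.11 × 5.79673e-05 = 6.3764e-06
Evidence: 0.00927723 + 0.00340891 + 0.0040245 + 6.3764e-06 = 0.016717
So the posterior for Line II is 0.00340891 / 0.016717 ≈ 0.2039.

0.2039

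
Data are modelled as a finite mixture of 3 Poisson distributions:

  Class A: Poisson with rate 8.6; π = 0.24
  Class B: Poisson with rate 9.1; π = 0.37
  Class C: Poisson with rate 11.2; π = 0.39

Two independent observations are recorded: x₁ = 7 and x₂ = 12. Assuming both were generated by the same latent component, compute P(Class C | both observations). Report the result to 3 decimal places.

Posterior ∝ prior × likelihood, so P(k | x) ∝ π_k f_k(x); normalise over all components.
Since both observations come from the same component, the likelihood for component k is f_k(x₁)·f_k(x₂).
  L_A = [e^(−8.6)·8.6^7/7! = 0.127094] × [0.0629089] = 0.00799536
  L_B = [e^(−9.1)·9.1^7/7! = 0.114493] × [0.0751761] = 0.00860715
  L_C = [e^(−11.2)·11.2^7/7! = 0.0599788] × [0.11122] = 0.00667081
Prior × likelihood for each component:
  π_A·L_A = 0.24 × 0.00799536 = 0.00191889
  π_B·L_B = 0.37 × 0.00860715 = 0.00318465
  π_C·L_C = 0.39 × 0.00667081 = 0.00260162
Normaliser: 0.00191889 + 0.00318465 + 0.00260162 = 0.00770515
P(Class C | x₁, x₂) = 0.00260162 / 0.00770515 ≈ 0.338

0.338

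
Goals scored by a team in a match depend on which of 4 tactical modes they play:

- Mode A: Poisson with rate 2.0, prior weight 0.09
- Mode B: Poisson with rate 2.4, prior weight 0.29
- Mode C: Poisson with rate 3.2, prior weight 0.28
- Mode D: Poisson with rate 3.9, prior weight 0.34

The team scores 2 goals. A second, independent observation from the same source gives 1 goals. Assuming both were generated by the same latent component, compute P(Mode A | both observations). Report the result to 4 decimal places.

Apply Bayes' rule: the posterior for each component is proportional to its prior times its likelihood at x.
Since both observations come from the same component, the likelihood for component k is f_k(x₁)·f_k(x₂).
  p_A = [e^(−2.0)·2.0^2/2! = 0.270671] × [0.270671] = 0.0732626
  p_B = [e^(−2.4)·2.4^2/2! = 0.261268] × [0.217723] = 0.056884
  p_C = [e^(−3.2)·3.2^2/2! = 0.208702] × [0.130439] = 0.027223
  p_D = [e^(−3.9)·3.9^2/2! = 0.15394] × [0.0789435] = 0.0121525
Prior × likelihood for each component:
  w_A·p_A = 0.09 × 0.0732626 = 0.00659363
  w_B·p_B = 0.29 × 0.056884 = 0.0164964
  w_C·p_C = 0.28 × 0.027223 = 0.00762243
  w_D·p_D = 0.34 × 0.0121525 = 0.00413186
Normaliser: 0.00659363 + 0.0164964 + 0.00762243 + 0.00413186 = 0.0348443
P(Mode A | x₁, x₂) ≈ 0.1892

0.1892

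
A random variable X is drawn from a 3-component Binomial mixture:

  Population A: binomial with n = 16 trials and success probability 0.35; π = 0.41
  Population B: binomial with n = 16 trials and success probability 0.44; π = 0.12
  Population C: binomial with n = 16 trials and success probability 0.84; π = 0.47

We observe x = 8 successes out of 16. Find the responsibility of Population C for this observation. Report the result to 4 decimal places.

0.0108

By Bayes' theorem, P(k | x) = w_k f_k(x) / Σ_j w_j f_j(x).
Binomial probabilities:
  L_A = 0.0923485
  L_B = 0.174866
  L_C = 0.00137016
Unnormalised posteriors:
  w_A·L_A = 0.41 × 0.0923485 = 0.0378629
  w_B·L_B = 0.12 × 0.174866 = 0.0209839
  w_C·L_C = 0.47 × 0.00137016 = 0.000643977
Evidence: 0.0378629 + 0.0209839 + 0.000643977 = 0.0594907
P(Population C | the observation) ≈ 0.0108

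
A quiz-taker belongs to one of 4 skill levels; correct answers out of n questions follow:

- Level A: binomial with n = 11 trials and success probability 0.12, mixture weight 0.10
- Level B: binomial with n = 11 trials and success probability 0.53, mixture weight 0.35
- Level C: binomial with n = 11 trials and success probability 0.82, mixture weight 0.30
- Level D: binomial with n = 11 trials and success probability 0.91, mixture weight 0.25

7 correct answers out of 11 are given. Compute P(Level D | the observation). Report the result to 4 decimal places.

Apply Bayes' rule: the posterior for each component is proportional to its prior times its likelihood at x.
Evaluate each component's likelihood at the observed value:
  L_A = C(11,7)·0.12^7·0.88^4 = 330·3.58318e-07·0.599695 = 7.0911e-05
  L_B = C(11,7)·0.53^7·0.47^4 = 330·0.0117471·0.0487968 = 0.189163
  L_C = C(11,7)·0.82^7·0.18^4 = 330·0.249285·0.00104976 = 0.0863577
  L_D = C(11,7)·0.91^7·0.09^4 = 330·0.516761·6.561e-05 = 0.0111885
Weight by the priors:
  π_A·L_A = 0.10 × 7.0911e-05 = 7.0911e-06
  π_B·L_B = 0.35 × 0.189163 = 0.0662071
  π_C·L_C = 0.30 × 0.0863577 = 0.0259073
  π_D·L_D = 0.25 × 0.0111885 = 0.00279714
Evidence: 7.0911e-06 + 0.0662071 + 0.0259073 + 0.00279714 = 0.0949186
Responsibility of Level D: 0.00279714 / 0.0949186 ≈ 0.0295

0.0295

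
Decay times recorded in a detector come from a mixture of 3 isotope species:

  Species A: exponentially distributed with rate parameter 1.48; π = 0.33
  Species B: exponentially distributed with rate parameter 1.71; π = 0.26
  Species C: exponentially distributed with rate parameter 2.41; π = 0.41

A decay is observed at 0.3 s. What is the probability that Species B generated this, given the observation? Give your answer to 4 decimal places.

By Bayes' theorem, P(k | x) = P(Z=k) f_k(x) / Σ_j P(Z=j) f_j(x).
Component likelihoods at x = 0.3 s:
  p_A = 0.949369
  p_B = 1.02377
  p_C = 1.16956
Prior × likelihood for each component:
  P(Z=A)·p_A = 0.33 × 0.949369 = 0.313292
  P(Z=B)·p_B = 0.26 × 1.02377 = 0.266181
  P(Z=C)·p_C = 0.41 × 1.16956 = 0.479519
Evidence: 0.313292 + 0.266181 + 0.479519 = 1.05899
Responsibility of Species B: 0.266181 / 1.05899 ≈ 0.2514

0.2514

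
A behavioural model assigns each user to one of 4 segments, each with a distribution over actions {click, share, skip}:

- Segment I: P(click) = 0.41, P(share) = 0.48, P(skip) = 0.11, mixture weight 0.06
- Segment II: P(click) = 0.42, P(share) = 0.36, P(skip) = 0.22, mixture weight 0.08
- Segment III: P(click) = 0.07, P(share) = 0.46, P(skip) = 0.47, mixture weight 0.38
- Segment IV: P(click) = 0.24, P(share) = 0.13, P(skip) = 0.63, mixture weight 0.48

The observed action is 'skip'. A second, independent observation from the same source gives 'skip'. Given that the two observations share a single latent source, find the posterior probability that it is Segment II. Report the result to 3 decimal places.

0.014

The responsibility of component k is π_k f_k(x) divided by Σ_j π_j f_j(x).
Since both observations come from the same component, the likelihood for component k is f_k(x₁)·f_k(x₂).
  p_I = [0.11] × [0.11] = 0.0121
  p_II = [0.22] × [0.22] = 0.0484
  p_III = [0.47] × [0.47] = 0.2209
  p_IV = [0.63] × [0.63] = 0.3969
Prior × likelihood for each component:
  π_I·p_I = 0.06 × 0.0121 = 0.000726
  π_II·p_II = 0.08 × 0.0484 = 0.003872
  π_III·p_III = 0.38 × 0.2209 = 0.083942
  π_IV·p_IV = 0.48 × 0.3969 = 0.190512
Marginal: 0.000726 + 0.003872 + 0.083942 + 0.190512 = 0.279052
Responsibility of Segment II: 0.003872 / 0.279052 ≈ 0.014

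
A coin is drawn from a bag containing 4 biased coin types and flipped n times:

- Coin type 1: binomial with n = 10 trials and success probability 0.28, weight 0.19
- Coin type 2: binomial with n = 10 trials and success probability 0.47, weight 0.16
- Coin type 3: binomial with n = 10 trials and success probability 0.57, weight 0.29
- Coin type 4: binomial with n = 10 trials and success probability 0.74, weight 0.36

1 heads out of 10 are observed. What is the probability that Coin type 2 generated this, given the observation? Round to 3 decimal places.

P(component k | x) = π_k·f_k(x) / marginal(x), where marginal(x) = Σ_j π_j·f_j(x).
Evaluate each component's likelihood at the observed value:
  L_1 = C(10,1)·0.28^1·0.72^9 = 10·0.28·0.0519987 = 0.145596
  L_2 = C(10,1)·0.47^1·0.53^9 = 10·0.47·0.00329976 = 0.0155089
  L_3 = C(10,1)·0.57^1·0.43^9 = 10·0.57·0.000502593 = 0.00286478
  L_4 = C(10,1)·0.74^1·0.26^9 = 10·0.74·5.4295e-06 = 4.01783e-05
Weight by the priors:
  π_1·L_1 = 0.19 × 0.145596 = 0.0276633
  π_2·L_2 = 0.16 × 0.0155089 = 0.00248142
  π_3·L_3 = 0.29 × 0.00286478 = 0.000830786
  π_4·L_4 = 0.36 × 4.01783e-05 = 1.44642e-05
Sum: 0.0276633 + 0.00248142 + 0.000830786 + 1.44642e-05 = 0.03099
So the posterior for Coin type 2 is 0.00248142 / 0.03099 ≈ 0.080.

0.080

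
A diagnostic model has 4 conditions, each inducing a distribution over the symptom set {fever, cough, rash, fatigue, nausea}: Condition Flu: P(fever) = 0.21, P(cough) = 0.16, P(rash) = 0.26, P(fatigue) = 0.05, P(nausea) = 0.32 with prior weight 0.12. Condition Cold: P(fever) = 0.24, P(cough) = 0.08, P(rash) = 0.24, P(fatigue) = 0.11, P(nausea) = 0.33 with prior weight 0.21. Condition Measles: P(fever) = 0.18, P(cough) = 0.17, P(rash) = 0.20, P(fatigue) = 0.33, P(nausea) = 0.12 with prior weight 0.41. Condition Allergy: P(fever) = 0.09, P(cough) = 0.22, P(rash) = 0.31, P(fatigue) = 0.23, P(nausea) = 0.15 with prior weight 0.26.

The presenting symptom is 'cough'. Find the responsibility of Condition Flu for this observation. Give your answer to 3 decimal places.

P(component k | x) = π_k·f_k(x) / marginal(x), where marginal(x) = Σ_j π_j·f_j(x).
Component likelihoods at x = 'cough':
  p_Flu = 0.16
  p_Cold = 0.08
  p_Measles = 0.17
  p_Allergy = 0.22
Prior × likelihood for each component:
  π_Flu·p_Flu = 0.12 × 0.16 = 0.0192
  π_Cold·p_Cold = 0.21 × 0.08 = 0.0168
  π_Measles·p_Measles = 0.41 × 0.17 = 0.0697
  π_Allergy·p_Allergy = 0.26 × 0.22 = 0.0572
Evidence: 0.0192 + 0.0168 + 0.0697 + 0.0572 = 0.1629
So the posterior for Condition Flu is 0.0192 / 0.1629 ≈ 0.118.

0.118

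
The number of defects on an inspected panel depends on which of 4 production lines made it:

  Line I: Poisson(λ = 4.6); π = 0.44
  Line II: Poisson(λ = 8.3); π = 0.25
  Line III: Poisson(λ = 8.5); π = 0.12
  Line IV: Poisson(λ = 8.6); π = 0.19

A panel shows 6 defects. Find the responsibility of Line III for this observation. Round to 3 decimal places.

Apply Bayes' rule: the posterior for each component is proportional to its prior times its likelihood at x.
Evaluate each component's likelihood at the observed value:
  L_I = 0.13227
  L_II = 0.112847
  L_III = 0.106581
  L_IV = 0.103449
Prior × likelihood for each component:
  π_I·L_I = 0.44 × 0.13227 = 0.0581986
  π_II·L_II = 0.25 × 0.112847 = 0.0282119
  π_III·L_III = 0.12 × 0.106581 = 0.0127897
  π_IV·L_IV = 0.19 × 0.103449 = 0.0196553
Evidence: 0.0581986 + 0.0282119 + 0.0127897 + 0.0196553 = 0.118855
Responsibility of Line III: 0.0127897 / 0.118855 ≈ 0.108

0.108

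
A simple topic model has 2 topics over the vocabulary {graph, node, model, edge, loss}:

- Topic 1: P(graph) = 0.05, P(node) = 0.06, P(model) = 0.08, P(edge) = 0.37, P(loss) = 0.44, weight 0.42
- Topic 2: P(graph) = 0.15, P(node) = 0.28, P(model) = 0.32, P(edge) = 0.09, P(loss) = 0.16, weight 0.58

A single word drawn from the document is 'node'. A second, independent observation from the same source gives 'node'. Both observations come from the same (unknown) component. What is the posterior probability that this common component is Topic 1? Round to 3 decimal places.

P(component k | x) = P(Z=k)·f_k(x) / marginal(x), where marginal(x) = Σ_j P(Z=j)·f_j(x).
Since both observations come from the same component, the likelihood for component k is f_k(x₁)·f_k(x₂).
  f_1 = [P(node | comp) = 0.06] × [0.06] = 0.0036
  f_2 = [P(node | comp) = 0.28] × [0.28] = 0.0784
Multiply by the mixture weights:
  P(Z=1)·f_1 = 0.42 × 0.0036 = 0.001512
  P(Z=2)·f_2 = 0.58 × 0.0784 = 0.045472
Normaliser: 0.001512 + 0.045472 = 0.046984
So the posterior for Topic 1 is 0.001512 / 0.046984 ≈ 0.032.

0.032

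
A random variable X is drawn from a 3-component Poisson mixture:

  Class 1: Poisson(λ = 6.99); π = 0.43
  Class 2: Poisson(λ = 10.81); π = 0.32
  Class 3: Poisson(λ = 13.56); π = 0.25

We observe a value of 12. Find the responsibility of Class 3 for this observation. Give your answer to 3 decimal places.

0.363

Apply Bayes' rule: the posterior for each component is proportional to its prior times its likelihood at x.
Poisson probabilities:
  L_1 = e^(−6.99)·6.99^12/12! = 0.026162
  L_2 = e^(−10.81)·10.81^12/12! = 0.107361
  L_3 = e^(−13.56)·13.56^12/12! = 0.104171
Unnormalised posteriors:
  π_1·L_1 = 0.43 × 0.026162 = 0.0112497
  π_2·L_2 = 0.32 × 0.107361 = 0.0343556
  π_3·L_3 = 0.25 × 0.104171 = 0.0260427
Sum: 0.0112497 + 0.0343556 + 0.0260427 = 0.071648
P(Class 3 | x) = 0.0260427 / 0.071648 ≈ 0.363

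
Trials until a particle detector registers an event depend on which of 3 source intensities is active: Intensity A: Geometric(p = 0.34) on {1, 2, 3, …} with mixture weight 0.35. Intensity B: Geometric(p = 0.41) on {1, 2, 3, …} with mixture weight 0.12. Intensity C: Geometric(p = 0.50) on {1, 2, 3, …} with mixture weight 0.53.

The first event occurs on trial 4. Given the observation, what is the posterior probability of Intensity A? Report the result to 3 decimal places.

Apply Bayes' rule: the posterior for each component is proportional to its prior times its likelihood at x.
Component likelihoods at x = 4:
  p_A = 0.0977486
  p_B = 0.0842054
  p_C = 0.0625
Multiply by the mixture weights:
  w_A·p_A = 0.35 × 0.0977486 = 0.034212
  w_B·p_B = 0.12 × 0.0842054 = 0.0101046
  w_C·p_C = 0.53 × 0.0625 = 0.033125
Normaliser: 0.034212 + 0.0101046 + 0.033125 = 0.0774417
Responsibility of Intensity A: 0.034212 / 0.0774417 ≈ 0.442

0.442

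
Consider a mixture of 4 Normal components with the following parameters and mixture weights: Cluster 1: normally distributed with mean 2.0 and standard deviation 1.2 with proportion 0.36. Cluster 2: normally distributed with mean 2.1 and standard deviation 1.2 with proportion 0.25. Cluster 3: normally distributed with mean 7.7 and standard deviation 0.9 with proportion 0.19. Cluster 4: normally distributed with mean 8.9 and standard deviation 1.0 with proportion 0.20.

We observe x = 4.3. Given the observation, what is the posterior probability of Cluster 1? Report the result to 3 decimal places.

The responsibility of component k is π_k f_k(x) divided by Σ_j π_j f_j(x).
Normal densities:
  f_1 = 0.0529681
  f_2 = 0.061926
  f_3 = 0.000352881
  f_4 = 1.01409e-05
Prior × likelihood for each component:
  π_1·f_1 = 0.36 × 0.0529681 = 0.0190685
  π_2·f_2 = 0.25 × 0.061926 = 0.0154815
  π_3·f_3 = 0.19 × 0.000352881 = 6.70473e-05
  π_4·f_4 = 0.20 × 1.01409e-05 = 2.02817e-06
Sum: 0.0190685 + 0.0154815 + 6.70473e-05 + 2.02817e-06 = 0.0346191
So the posterior for Cluster 1 is 0.0190685 / 0.0346191 ≈ 0.551.

0.551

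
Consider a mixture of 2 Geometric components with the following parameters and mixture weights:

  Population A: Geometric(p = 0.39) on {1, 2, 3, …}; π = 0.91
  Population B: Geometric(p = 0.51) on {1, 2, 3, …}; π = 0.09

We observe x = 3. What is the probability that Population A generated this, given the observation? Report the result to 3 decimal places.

0.923

P(component k | x) = P(Z=k)·f_k(x) / marginal(x), where marginal(x) = Σ_j P(Z=j)·f_j(x).
Evaluate each component's likelihood at the observed value:
  f_A = 0.145119
  f_B = 0.122451
Unnormalised posteriors:
  P(Z=A)·f_A = 0.91 × 0.145119 = 0.132058
  P(Z=B)·f_B = 0.09 × 0.122451 = 0.0110206
Marginal: 0.132058 + 0.0110206 = 0.143079
Responsibility of Population A: 0.132058 / 0.143079 ≈ 0.923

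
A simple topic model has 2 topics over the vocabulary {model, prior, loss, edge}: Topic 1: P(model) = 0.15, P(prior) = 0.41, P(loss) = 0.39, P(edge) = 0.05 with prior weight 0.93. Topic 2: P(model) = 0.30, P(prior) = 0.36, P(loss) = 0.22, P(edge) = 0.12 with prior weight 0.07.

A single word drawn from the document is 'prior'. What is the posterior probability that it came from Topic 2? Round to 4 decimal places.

P(component k | x) = π_k·f_k(x) / marginal(x), where marginal(x) = Σ_j π_j·f_j(x).
Evaluate each component's likelihood at the observed value:
  p_1 = 0.41
  p_2 = 0.36
Weight by the priors:
  π_1·p_1 = 0.93 × 0.41 = 0.3813
  π_2·p_2 = 0.07 × 0.36 = 0.0252
Evidence: 0.3813 + 0.0252 = 0.4065
P(Topic 2 | 'prior') = 0.0252 / 0.4065 ≈ 0.0620

0.0620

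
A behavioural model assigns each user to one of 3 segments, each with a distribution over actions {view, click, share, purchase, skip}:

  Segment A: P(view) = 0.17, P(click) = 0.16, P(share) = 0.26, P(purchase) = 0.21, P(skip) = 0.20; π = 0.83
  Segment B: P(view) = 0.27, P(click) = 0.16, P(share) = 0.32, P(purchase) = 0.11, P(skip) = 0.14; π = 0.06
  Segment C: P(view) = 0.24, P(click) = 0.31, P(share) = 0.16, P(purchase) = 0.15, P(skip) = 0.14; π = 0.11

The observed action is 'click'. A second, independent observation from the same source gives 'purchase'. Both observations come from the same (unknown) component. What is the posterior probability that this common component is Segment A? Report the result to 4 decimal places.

P(component k | x) = π_k·f_k(x) / marginal(x), where marginal(x) = Σ_j π_j·f_j(x).
Since both observations come from the same component, the likelihood for component k is f_k(x₁)·f_k(x₂).
  p_A = [0.16] × [0.21] = 0.0336
  p_B = [0.16] × [0.11] = 0.0176
  p_C = [0.31] × [0.15] = 0.0465
Unnormalised posteriors:
  π_A·p_A = 0.83 × 0.0336 = 0.027888
  π_B·p_B = 0.06 × 0.0176 = 0.001056
  π_C·p_C = 0.11 × 0.0465 = 0.005115
Denominator: 0.027888 + 0.001056 + 0.005115 = 0.034059
Responsibility of Segment A: 0.027888 / 0.034059 ≈ 0.8188

0.8188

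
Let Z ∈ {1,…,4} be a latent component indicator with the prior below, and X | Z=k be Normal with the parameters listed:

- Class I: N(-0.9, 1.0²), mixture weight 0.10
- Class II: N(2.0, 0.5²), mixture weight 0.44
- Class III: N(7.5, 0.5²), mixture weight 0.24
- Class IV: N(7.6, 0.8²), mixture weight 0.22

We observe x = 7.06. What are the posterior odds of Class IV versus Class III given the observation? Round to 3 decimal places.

0.672

Since P(k|x) ∝ π_k f_k(x), the posterior odds are π_i f_i(x) / (π_j f_j(x)).
Evaluate each component's likelihood at the observed value:
  L_I = (1/(1.0·√(2π)))·exp(−(7.06−-0.9)²/(2·1.0²)) = 0.398942·exp(-31.68080) = 6.95206e-15
  L_II = (1/(0.5·√(2π)))·exp(−(7.06−2.0)²/(2·0.5²)) = 0.797885·exp(-51.20720) = 4.60188e-23
  L_III = (1/(0.5·√(2π)))·exp(−(7.06−7.5)²/(2·0.5²)) = 0.797885·exp(-0.38720) = 0.541728
  L_IV = (1/(0.8·√(2π)))·exp(−(7.06−7.6)²/(2·0.8²)) = 0.498678·exp(-0.22781) = 0.397084
0.0873585 / 0.130015 ≈ 0.672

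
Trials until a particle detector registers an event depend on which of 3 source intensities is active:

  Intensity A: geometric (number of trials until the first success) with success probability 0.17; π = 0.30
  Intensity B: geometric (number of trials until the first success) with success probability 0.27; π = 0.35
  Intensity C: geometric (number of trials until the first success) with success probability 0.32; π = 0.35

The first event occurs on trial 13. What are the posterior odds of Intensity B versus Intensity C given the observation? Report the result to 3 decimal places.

1.977

The posterior odds equal the prior odds times the likelihood ratio: (P(Z=i)/P(Z=j))·(f_i(x)/f_j(x)).
Component likelihoods at x = 13:
  p_A = 0.17·(1−0.17)^12 = 0.17·0.10689 = 0.0181713
  p_B = 0.27·(1−0.27)^12 = 0.27·0.022902 = 0.00618355
  p_C = 0.32·(1−0.32)^12 = 0.32·0.00977478 = 0.00312793
Posterior odds = (P(Z=B)·p_B) / (P(Z=C)·p_C) = (0.35·0.00618355) / (0.35·0.00312793) = 0.00216424 / 0.00109478 ≈ 1.977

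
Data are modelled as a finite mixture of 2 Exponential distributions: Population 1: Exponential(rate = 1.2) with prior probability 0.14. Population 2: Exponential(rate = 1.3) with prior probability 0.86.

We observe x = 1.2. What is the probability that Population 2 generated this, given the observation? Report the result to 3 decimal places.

Apply Bayes' rule: the posterior for each component is proportional to its prior times its likelihood at x.
Component likelihoods at x = 1.2:
  p_1 = 0.284313
  p_2 = 0.273177
Prior × likelihood for each component:
  w_1·p_1 = 0.14 × 0.284313 = 0.0398039
  w_2·p_2 = 0.86 × 0.273177 = 0.234932
Marginal: 0.0398039 + 0.234932 = 0.274736
P(Population 2 | data) ≈ 0.855

0.855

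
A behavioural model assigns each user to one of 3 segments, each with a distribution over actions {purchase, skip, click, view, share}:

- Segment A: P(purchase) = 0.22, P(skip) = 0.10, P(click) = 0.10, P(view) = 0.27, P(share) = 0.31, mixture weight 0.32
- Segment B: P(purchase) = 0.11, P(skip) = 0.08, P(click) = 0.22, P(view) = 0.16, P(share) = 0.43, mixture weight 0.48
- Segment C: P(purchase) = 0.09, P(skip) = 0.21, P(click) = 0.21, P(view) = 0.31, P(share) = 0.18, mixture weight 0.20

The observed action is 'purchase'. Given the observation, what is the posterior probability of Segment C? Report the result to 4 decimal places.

0.1275

Apply Bayes' rule: the posterior for each component is proportional to its prior times its likelihood at x.
Categorical probabilities:
  f_A = 0.22
  f_B = 0.11
  f_C = 0.09
Weight by the priors:
  P(Z=A)·f_A = 0.32 × 0.22 = 0.0704
  P(Z=B)·f_B = 0.48 × 0.11 = 0.0528
  P(Z=C)·f_C = 0.20 × 0.09 = 0.018
Sum: 0.0704 + 0.0528 + 0.018 = 0.1412
P(Segment C | x) ≈ 0.1275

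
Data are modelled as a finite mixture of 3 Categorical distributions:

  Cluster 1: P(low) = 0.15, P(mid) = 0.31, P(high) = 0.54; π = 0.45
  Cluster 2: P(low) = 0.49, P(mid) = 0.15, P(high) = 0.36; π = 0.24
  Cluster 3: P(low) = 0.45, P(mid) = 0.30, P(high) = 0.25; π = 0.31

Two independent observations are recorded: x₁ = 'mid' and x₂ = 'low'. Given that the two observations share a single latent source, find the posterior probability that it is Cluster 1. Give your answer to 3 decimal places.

The responsibility of component k is P(Z=k) f_k(x) divided by Σ_j P(Z=j) f_j(x).
Since both observations come from the same component, the likelihood for component k is f_k(x₁)·f_k(x₂).
  f_1 = [0.31] × [0.15] = 0.0465
  f_2 = [0.15] × [0.49] = 0.0735
  f_3 = [0.3] × [0.45] = 0.135
Unnormalised posteriors:
  P(Z=1)·f_1 = 0.45 × 0.0465 = 0.020925
  P(Z=2)·f_2 = 0.24 × 0.0735 = 0.01764
  P(Z=3)·f_3 = 0.31 × 0.135 = 0.04185
Denominator: 0.020925 + 0.01764 + 0.04185 = 0.080415
So the posterior for Cluster 1 is 0.020925 / 0.080415 ≈ 0.260.

0.260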